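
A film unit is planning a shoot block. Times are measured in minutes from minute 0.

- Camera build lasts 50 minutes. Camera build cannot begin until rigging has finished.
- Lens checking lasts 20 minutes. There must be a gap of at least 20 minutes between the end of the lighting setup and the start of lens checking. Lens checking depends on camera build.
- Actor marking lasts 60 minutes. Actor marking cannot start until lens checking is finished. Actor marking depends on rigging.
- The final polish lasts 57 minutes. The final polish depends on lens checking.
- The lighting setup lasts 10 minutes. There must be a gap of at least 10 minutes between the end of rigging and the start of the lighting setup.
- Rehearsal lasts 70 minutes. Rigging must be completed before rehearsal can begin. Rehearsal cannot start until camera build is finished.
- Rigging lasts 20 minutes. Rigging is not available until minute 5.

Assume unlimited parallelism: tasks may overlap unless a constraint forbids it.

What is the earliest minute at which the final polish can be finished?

Rigging waits on its own release at minute 5, so it starts at minute 5 and finishes at 5 + 20 = minute 25.
Camera build cannot begin until rigging (finishes minute 25). It runs from minute 25 to 25 + 50 = minute 75.
After rigging (finishes minute 25, plus 10-minute gap → minute 35), the lighting setup can start at minute 35 and finishes at minute 45.
Lens checking needs all of the lighting setup (finishes minute 45, plus 20-minute gap → minute 65); camera build (finishes minute 75). That puts its earliest start at minute 75; it finishes at 75 + 20 = minute 95.
After lens checking (finishes minute 95), the final polish can start at minute 95 and finishes at minute 152.

152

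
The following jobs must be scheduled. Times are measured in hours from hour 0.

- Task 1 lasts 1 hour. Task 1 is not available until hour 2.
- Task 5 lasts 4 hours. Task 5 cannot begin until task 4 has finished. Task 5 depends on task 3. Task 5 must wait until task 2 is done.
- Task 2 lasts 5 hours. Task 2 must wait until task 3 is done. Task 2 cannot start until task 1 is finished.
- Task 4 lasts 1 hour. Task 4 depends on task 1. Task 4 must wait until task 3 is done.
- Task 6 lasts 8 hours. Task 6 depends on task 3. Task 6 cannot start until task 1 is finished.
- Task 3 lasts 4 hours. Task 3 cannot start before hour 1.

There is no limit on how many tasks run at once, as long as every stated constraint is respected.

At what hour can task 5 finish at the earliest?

14

After its own release at hour 1, task 3 can start at hour 1 and finishes at hour 5.
After its own release at hour 2, task 1 can start at hour 2 and finishes at hour 3.
Task 4 cannot start until task 1 (finishes hour 3); task 3 (finishes hour 5). The controlling bound is hour 5, so task 4 finishes at 5 + 1 = hour 6.
Task 2 has to wait for task 3 (finishes hour 5); task 1 (finishes hour 3). The latest of these is hour 5, so task 2 runs hour 5 to 5 + 5 = hour 10.
For task 5: task 4 (finishes hour 6); task 3 (finishes hour 5); task 2 (finishes hour 10). Taking the maximum gives a start of hour 10, and it finishes at 10 + 4 = hour 14.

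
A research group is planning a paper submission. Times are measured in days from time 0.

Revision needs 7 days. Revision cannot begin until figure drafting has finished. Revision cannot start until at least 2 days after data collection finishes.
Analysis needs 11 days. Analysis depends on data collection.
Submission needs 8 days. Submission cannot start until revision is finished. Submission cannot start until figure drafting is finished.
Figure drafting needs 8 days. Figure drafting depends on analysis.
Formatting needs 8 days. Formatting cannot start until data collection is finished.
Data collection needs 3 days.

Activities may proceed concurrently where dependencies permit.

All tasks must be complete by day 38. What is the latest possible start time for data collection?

Nothing follows submission; the deadline of day 38 is its only limit. It must start by 38 − 8 = day 30.
Revision feeds into submission (must start by day 30); so revision must finish by day 30 and therefore start by day 23.
Figure drafting has several dependents: revision (must start by day 23); submission (must start by day 30). The earliest of those limits is day 23, so figure drafting must start by 23 − 8 = day 15.
Analysis feeds into figure drafting (must start by day 15); so analysis must finish by day 15 and therefore start by day 4.
Nothing follows formatting; the deadline of day 38 is its only limit. It must start by 38 − 8 = day 30.
Data collection must finish in time for analysis (must start by day 4); revision (must start by day 23, minus 2-day gap → day 21); formatting (must start by day 30). The tightest is day 4, so data collection must start by 4 − 3 = day 1.

1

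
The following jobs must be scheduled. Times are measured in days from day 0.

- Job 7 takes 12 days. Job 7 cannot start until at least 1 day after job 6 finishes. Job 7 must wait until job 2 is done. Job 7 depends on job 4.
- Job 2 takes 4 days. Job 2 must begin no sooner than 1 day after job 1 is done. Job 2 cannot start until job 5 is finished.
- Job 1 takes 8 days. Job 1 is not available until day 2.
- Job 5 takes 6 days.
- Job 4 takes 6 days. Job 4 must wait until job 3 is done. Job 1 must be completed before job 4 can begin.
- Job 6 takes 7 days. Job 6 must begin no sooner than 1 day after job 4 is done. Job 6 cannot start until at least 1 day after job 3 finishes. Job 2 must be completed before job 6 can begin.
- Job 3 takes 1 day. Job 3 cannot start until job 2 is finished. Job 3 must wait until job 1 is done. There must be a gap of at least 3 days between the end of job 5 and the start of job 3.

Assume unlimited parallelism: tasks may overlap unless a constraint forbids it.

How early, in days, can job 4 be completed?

22

Nothing blocks job 5, so it runs from day 0 to day 6.
After its own release at day 2, job 1 can start at day 2 and finishes at day 10.
For job 2: job 1 (finishes day 10, plus 1-day gap → day 11); job 5 (finishes day 6). Taking the maximum gives a start of day 11, and it finishes at 11 + 4 = day 15.
Job 3 needs all of job 2 (finishes day 15); job 1 (finishes day 10); job 5 (finishes day 6, plus 3-day gap → day 9). That puts its earliest start at day 15; it finishes at 15 + 1 = day 16.
Job 4 cannot start until job 3 (finishes day 16); job 1 (finishes day 10). The controlling bound is day 16, so job 4 finishes at 16 + 6 = day 22.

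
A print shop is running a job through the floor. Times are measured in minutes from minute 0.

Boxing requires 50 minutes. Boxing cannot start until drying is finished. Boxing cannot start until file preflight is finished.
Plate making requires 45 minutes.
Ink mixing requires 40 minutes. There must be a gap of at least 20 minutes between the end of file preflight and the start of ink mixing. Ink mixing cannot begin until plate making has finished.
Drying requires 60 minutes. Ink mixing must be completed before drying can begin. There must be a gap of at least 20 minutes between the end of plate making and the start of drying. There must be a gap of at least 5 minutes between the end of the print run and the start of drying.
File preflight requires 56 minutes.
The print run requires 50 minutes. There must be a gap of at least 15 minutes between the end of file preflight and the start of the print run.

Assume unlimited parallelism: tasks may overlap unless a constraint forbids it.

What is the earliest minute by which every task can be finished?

236

Plate making has no prerequisites, so it starts at minute 0 and finishes at minute 45.
File preflight can start immediately at minute 0; it finishes at minute 56.
The print run waits on file preflight (finishes minute 56, plus 15-minute gap → minute 71), so it starts at minute 71 and finishes at 71 + 50 = minute 121.
Ink mixing has to wait for file preflight (finishes minute 56, plus 20-minute gap → minute 76); plate making (finishes minute 45). The latest of these is minute 76, so ink mixing runs minute 76 to 76 + 40 = minute 116.
For drying: ink mixing (finishes minute 116); plate making (finishes minute 45, plus 20-minute gap → minute 65); the print run (finishes minute 121, plus 5-minute gap → minute 126). Taking the maximum gives a start of minute 126, and it finishes at 126 + 60 = minute 186.
Boxing has to wait for drying (finishes minute 186); file preflight (finishes minute 56). The latest of these is minute 186, so boxing runs minute 186 to 186 + 50 = minute 236.
All tasks are finished once the last one completes. Finish times: File preflight at 56, Plate making at 45, Ink mixing at 116, The print run at 121, Drying at 186, Boxing at 236. The latest is minute 236.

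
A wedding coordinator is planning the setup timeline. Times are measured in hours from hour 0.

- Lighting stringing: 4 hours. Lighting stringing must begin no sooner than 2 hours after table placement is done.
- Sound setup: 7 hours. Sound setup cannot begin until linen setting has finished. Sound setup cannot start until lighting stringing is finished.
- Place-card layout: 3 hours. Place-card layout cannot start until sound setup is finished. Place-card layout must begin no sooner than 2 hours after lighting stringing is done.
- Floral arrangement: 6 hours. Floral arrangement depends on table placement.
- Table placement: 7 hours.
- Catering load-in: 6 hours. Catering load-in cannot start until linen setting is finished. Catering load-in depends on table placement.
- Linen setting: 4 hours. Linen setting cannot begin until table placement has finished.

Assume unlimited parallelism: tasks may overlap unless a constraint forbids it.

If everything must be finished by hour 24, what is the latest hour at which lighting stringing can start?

10

Place-card layout has no dependents, so it just needs to finish by hour 24. Starting by 24 − 3 = hour 21 achieves that.
Since place-card layout (must start by hour 21) depends on it, sound setup must finish by hour 21. Backing off its 7-hour duration gives a latest start of hour 14.
Lighting stringing must finish in time for sound setup (must start by hour 14); place-card layout (must start by hour 21, minus 2-hour gap → hour 19). The tightest is hour 14, so lighting stringing must start by 14 − 4 = hour 10.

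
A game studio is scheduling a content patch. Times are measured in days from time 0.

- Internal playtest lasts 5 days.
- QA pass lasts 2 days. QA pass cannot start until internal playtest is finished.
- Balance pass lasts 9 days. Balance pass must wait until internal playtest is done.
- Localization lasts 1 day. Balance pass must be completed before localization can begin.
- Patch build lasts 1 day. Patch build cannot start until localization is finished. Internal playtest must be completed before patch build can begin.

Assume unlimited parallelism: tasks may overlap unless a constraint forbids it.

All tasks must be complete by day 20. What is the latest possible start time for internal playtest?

4

Patch build must finish by day 20; it takes 1 day, so it must start by 20 − 1 = day 19.
Localization has to be done before patch build (must start by day 19). That means finishing by day 19, i.e. starting by 19 − 1 = day 18.
Since localization (must start by day 18) depends on it, balance pass must finish by day 18. Backing off its 9-day duration gives a latest start of day 9.
To finish by day 20, QA pass (duration 2) must start no later than day 18.
For internal playtest: balance pass (must start by day 9); QA pass (must start by day 18); patch build (must start by day 19). The most restrictive is day 9; with a 5-day duration, internal playtest must start by day 4.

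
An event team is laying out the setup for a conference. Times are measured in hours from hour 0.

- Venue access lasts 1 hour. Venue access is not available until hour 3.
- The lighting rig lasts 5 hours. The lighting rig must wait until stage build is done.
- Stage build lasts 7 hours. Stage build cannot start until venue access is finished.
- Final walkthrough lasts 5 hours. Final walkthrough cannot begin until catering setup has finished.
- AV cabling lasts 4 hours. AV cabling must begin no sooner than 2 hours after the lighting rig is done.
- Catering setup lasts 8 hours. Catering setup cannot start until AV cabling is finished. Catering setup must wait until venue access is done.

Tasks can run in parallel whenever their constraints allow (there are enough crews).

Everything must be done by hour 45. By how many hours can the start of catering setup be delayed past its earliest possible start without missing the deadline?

10

After its own release at hour 3, venue access can start at hour 3 and finishes at hour 4.
Stage build cannot begin until venue access (finishes hour 4). It runs from hour 4 to 4 + 7 = hour 11.
The lighting rig cannot begin until stage build (finishes hour 11). It runs from hour 11 to 11 + 5 = hour 16.
AV cabling cannot begin until the lighting rig (finishes hour 16, plus 2-hour gap → hour 18). It runs from hour 18 to 18 + 4 = hour 22.
Catering setup cannot start until AV cabling (finishes hour 22); venue access (finishes hour 4). The controlling bound is hour 22, so catering setup finishes at 22 + 8 = hour 30.

Working backward from the deadline:
Final walkthrough has no dependents, so it just needs to finish by hour 45. Starting by 45 − 5 = hour 40 achieves that.
Catering setup has to be done before final walkthrough (must start by hour 40). That means finishing by hour 40, i.e. starting by 40 − 8 = hour 32.
So catering setup can start as early as hour 22 and as late as hour 32, giving 32 − 22 = 10 hours of slack.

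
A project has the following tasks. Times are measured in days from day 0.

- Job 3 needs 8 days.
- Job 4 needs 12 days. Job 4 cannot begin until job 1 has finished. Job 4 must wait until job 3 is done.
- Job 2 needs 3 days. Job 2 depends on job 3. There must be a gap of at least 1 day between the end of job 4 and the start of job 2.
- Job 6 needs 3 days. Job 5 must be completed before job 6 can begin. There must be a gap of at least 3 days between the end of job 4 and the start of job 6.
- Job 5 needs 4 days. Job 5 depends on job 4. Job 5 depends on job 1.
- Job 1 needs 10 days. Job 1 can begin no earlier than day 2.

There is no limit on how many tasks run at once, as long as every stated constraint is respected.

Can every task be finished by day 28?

Job 3 has no prerequisites, so it starts at day 0 and finishes at day 8.
After its own release at day 2, job 1 can start at day 2 and finishes at day 12.
For job 4: job 1 (finishes day 12); job 3 (finishes day 8). Taking the maximum gives a start of day 12, and it finishes at 12 + 12 = day 24.
Job 5 cannot start until job 4 (finishes day 24); job 1 (finishes day 12). The controlling bound is day 24, so job 5 finishes at 24 + 4 = day 28.
Job 6 has to wait for job 5 (finishes day 28); job 4 (finishes day 24, plus 3-day gap → day 27). The latest of these is day 28, so job 6 runs day 28 to 28 + 3 = day 31.
Job 2 has to wait for job 3 (finishes day 8); job 4 (finishes day 24, plus 1-day gap → day 25). The latest of these is day 25, so job 2 runs day 25 to 25 + 3 = day 28.
The earliest everything can be done is day 31, which is after the deadline of 28, so it is not possible.

No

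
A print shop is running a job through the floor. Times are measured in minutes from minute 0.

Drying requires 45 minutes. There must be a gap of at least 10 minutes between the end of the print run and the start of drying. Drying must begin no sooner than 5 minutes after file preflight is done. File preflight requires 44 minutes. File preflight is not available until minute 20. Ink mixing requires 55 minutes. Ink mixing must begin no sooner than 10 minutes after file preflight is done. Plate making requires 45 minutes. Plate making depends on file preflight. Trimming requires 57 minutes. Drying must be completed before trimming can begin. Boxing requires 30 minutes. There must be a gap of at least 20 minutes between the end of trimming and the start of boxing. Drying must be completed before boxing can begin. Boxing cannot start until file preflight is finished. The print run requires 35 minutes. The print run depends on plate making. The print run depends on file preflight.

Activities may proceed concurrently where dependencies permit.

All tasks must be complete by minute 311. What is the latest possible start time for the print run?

114

Boxing has no dependents, so it just needs to finish by minute 311. Starting by 311 − 30 = minute 281 achieves that.
Since boxing (must start by minute 281, minus 20-minute gap → minute 261) depends on it, trimming must finish by minute 261. Backing off its 57-minute duration gives a latest start of minute 204.
Drying has several dependents: trimming (must start by minute 204); boxing (must start by minute 281). The earliest of those limits is minute 204, so drying must start by 204 − 45 = minute 159.
The print run must finish before drying (must start by minute 159, minus 10-minute gap → minute 149). With a 35-minute duration, the print run must start by 149 − 35 = minute 114.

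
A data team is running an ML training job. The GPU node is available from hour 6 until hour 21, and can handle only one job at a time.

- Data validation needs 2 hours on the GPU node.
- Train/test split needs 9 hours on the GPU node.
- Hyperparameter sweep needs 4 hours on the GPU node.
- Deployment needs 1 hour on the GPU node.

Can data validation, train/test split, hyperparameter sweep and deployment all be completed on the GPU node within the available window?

No

The GPU node window is 21 − 6 = 15 hours.
Running back to back, the jobs need 2 + 9 + 4 + 1 = 16 hours on the GPU node.
Since 16 > 15, they cannot all fit.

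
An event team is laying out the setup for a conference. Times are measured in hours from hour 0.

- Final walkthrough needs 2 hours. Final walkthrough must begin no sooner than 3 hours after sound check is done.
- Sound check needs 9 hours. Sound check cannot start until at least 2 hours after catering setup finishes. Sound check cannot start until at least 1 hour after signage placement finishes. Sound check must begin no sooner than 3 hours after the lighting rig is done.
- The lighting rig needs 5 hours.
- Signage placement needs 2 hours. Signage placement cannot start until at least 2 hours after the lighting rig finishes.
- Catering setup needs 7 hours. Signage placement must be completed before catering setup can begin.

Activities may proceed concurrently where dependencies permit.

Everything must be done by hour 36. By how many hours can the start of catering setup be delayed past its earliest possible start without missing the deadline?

4

The lighting rig has no prerequisites, so it starts at hour 0 and finishes at hour 5.
Signage placement waits on the lighting rig (finishes hour 5, plus 2-hour gap → hour 7), so it starts at hour 7 and finishes at 7 + 2 = hour 9.
Catering setup cannot begin until signage placement (finishes hour 9). It runs from hour 9 to 9 + 7 = hour 16.

Working backward from the deadline:
Final walkthrough must finish by hour 36; it takes 2 hours, so it must start by 36 − 2 = hour 34.
Sound check must finish before final walkthrough (must start by hour 34, minus 3-hour gap → hour 31). With a 9-hour duration, sound check must start by 31 − 9 = hour 22.
Catering setup has to be done before sound check (must start by hour 22, minus 2-hour gap → hour 20). That means finishing by hour 20, i.e. starting by 20 − 7 = hour 13.
So catering setup can start as early as hour 9 and as late as hour 13, giving 13 − 9 = 4 hours of slack.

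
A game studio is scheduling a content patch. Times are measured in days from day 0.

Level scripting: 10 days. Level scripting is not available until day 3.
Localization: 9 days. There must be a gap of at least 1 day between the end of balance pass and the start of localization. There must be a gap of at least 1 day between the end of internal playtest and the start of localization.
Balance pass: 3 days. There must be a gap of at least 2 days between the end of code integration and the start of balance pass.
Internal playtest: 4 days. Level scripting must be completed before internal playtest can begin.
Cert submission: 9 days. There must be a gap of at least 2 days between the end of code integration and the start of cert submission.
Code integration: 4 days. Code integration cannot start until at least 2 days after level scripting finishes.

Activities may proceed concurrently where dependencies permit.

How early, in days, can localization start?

Level scripting cannot begin until its own release at day 3. It runs from day 3 to 3 + 10 = day 13.
Internal playtest cannot begin until level scripting (finishes day 13). It runs from day 13 to 13 + 4 = day 17.
Code integration cannot begin until level scripting (finishes day 13, plus 2-day gap → day 15). It runs from day 15 to 15 + 4 = day 19.
After code integration (finishes day 19, plus 2-day gap → day 21), balance pass can start at day 21 and finishes at day 24.
Localization waits on balance pass (finishes day 24, plus 1-day gap → day 25); internal playtest (finishes day 17, plus 1-day gap → day 18). The latest of these is day 25, which is the earliest localization can start.

25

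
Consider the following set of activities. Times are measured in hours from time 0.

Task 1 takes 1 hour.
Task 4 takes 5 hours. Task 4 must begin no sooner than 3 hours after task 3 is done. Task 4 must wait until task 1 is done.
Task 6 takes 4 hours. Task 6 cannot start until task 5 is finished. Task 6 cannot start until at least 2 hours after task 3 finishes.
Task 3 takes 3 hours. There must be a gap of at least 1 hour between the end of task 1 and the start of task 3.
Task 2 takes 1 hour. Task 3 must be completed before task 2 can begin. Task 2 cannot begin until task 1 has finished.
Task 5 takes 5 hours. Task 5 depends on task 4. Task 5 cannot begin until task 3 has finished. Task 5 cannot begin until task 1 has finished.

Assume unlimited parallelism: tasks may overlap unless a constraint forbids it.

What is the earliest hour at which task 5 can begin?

Task 1 can start immediately at hour 0; it finishes at hour 1.
Task 3 cannot begin until task 1 (finishes hour 1, plus 1-hour gap → hour 2). It runs from hour 2 to 2 + 3 = hour 5.
For task 4: task 3 (finishes hour 5, plus 3-hour gap → hour 8); task 1 (finishes hour 1). Taking the maximum gives a start of hour 8, and it finishes at 8 + 5 = hour 13.
Task 5 waits on task 4 (finishes hour 13); task 3 (finishes hour 5); task 1 (finishes hour 1). The latest of these is hour 13, which is the earliest task 5 can start.

13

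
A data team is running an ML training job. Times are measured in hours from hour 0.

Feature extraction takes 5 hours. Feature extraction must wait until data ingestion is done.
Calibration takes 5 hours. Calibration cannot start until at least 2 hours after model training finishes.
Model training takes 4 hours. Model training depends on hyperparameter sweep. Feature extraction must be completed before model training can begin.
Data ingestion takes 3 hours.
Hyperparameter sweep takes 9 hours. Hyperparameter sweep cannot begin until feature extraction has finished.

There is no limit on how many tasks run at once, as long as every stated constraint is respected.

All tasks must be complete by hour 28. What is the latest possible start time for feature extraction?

3

Calibration must finish by hour 28; it takes 5 hours, so it must start by 28 − 5 = hour 23.
Since calibration (must start by hour 23, minus 2-hour gap → hour 21) depends on it, model training must finish by hour 21. Backing off its 4-hour duration gives a latest start of hour 17.
Hyperparameter sweep must finish before model training (must start by hour 17). With a 9-hour duration, hyperparameter sweep must start by 17 − 9 = hour 8.
Feature extraction has several dependents: hyperparameter sweep (must start by hour 8); model training (must start by hour 17). The earliest of those limits is hour 8, so feature extraction must start by 8 − 5 = hour 3.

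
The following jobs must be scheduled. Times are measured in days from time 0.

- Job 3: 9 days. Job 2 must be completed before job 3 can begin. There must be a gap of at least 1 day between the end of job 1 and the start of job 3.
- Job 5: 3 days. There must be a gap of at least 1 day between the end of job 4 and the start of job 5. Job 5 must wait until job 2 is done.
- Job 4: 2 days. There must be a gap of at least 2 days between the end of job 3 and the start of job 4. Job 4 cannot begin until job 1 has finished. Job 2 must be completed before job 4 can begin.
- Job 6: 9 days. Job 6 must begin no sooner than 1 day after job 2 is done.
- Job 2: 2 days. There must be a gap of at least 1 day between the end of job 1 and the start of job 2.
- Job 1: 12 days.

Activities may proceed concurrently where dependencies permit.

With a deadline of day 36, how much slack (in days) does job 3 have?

4

Job 1 has no prerequisites, so it starts at day 0 and finishes at day 12.
Job 2 waits on job 1 (finishes day 12, plus 1-day gap → day 13), so it starts at day 13 and finishes at 13 + 2 = day 15.
For job 3: job 2 (finishes day 15); job 1 (finishes day 12, plus 1-day gap → day 13). Taking the maximum gives a start of day 15, and it finishes at 15 + 9 = day 24.

Working backward from the deadline:
To finish by day 36, job 5 (duration 3) must start no later than day 33.
Job 4 has to be done before job 5 (must start by day 33, minus 1-day gap → day 32). That means finishing by day 32, i.e. starting by 32 − 2 = day 30.
Job 3 feeds into job 4 (must start by day 30, minus 2-day gap → day 28); so job 3 must finish by day 28 and therefore start by day 19.
So job 3 can start as early as day 15 and as late as day 19, giving 19 − 15 = 4 days of slack.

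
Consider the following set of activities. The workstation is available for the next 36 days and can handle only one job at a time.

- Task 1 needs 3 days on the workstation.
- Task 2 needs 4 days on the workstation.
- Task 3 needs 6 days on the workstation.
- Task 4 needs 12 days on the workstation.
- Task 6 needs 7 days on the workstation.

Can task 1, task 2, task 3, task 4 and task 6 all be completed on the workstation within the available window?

Running back to back, the jobs need 3 + 4 + 6 + 12 + 7 = 32 days on the workstation.
Since 32 ≤ 36, they fit within the window.

Yes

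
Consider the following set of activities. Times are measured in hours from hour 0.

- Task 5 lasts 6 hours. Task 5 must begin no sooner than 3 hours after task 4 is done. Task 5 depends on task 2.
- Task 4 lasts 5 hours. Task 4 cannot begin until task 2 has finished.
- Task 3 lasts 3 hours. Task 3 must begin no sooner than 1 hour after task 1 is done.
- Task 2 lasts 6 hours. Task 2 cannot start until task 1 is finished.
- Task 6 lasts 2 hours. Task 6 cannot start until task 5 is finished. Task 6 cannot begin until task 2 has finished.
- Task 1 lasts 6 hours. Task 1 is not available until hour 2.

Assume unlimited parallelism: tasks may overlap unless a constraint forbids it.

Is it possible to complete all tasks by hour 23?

No

Task 1 cannot begin until its own release at hour 2. It runs from hour 2 to 2 + 6 = hour 8.
After task 1 (finishes hour 8, plus 1-hour gap → hour 9), task 3 can start at hour 9 and finishes at hour 12.
Task 2 waits on task 1 (finishes hour 8), so it starts at hour 8 and finishes at 8 + 6 = hour 14.
Task 4 cannot begin until task 2 (finishes hour 14). It runs from hour 14 to 14 + 5 = hour 19.
For task 5: task 4 (finishes hour 19, plus 3-hour gap → hour 22); task 2 (finishes hour 14). Taking the maximum gives a start of hour 22, and it finishes at 22 + 6 = hour 28.
For task 6: task 5 (finishes hour 28); task 2 (finishes hour 14). Taking the maximum gives a start of hour 28, and it finishes at 28 + 2 = hour 30.
The earliest everything can be done is hour 30, which is after the deadline of 23, so it is not possible.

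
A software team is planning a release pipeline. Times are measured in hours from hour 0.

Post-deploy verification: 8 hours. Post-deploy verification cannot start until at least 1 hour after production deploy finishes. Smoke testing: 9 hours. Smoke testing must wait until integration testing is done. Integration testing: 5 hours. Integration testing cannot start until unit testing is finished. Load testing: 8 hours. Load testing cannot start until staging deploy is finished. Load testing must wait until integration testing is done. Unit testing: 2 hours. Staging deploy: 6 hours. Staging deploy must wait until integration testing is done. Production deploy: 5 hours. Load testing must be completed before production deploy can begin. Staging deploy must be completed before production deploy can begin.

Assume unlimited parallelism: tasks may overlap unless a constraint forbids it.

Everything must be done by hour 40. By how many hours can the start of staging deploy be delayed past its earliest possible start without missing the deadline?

Unit testing can start immediately at hour 0; it finishes at hour 2.
After unit testing (finishes hour 2), integration testing can start at hour 2 and finishes at hour 7.
Staging deploy cannot begin until integration testing (finishes hour 7). It runs from hour 7 to 7 + 6 = hour 13.

Working backward from the deadline:
Post-deploy verification must finish by hour 40; it takes 8 hours, so it must start by 40 − 8 = hour 32.
Production deploy has to be done before post-deploy verification (must start by hour 32, minus 1-hour gap → hour 31). That means finishing by hour 31, i.e. starting by 31 − 5 = hour 26.
Load testing must finish before production deploy (must start by hour 26). With an 8-hour duration, load testing must start by 26 − 8 = hour 18.
Staging deploy has several dependents: load testing (must start by hour 18); production deploy (must start by hour 26). The earliest of those limits is hour 18, so staging deploy must start by 18 − 6 = hour 12.
So staging deploy can start as early as hour 7 and as late as hour 12, giving 12 − 7 = 5 hours of slack.

5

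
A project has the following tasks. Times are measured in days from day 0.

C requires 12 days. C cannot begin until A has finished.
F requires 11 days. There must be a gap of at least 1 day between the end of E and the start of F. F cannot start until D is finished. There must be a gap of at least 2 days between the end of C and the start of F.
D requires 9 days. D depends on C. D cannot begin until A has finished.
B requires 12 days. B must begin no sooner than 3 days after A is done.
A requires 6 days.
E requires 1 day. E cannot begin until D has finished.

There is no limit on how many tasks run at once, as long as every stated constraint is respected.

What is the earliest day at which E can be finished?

28

A can start immediately at day 0; it finishes at day 6.
C waits on A (finishes day 6), so it starts at day 6 and finishes at 6 + 12 = day 18.
D needs all of C (finishes day 18); A (finishes day 6). That puts its earliest start at day 18; it finishes at 18 + 9 = day 27.
After D (finishes day 27), E can start at day 27 and finishes at day 28.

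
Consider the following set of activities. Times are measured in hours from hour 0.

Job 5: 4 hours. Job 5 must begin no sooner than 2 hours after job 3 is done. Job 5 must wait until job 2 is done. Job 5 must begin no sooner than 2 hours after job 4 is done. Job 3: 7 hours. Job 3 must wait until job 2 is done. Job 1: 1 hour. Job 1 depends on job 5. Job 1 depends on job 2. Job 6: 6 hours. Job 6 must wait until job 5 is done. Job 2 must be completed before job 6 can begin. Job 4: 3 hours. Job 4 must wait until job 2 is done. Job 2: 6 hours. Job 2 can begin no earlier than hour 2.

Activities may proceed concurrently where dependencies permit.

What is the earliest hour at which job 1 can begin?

21

Job 2 waits on its own release at hour 2, so it starts at hour 2 and finishes at 2 + 6 = hour 8.
After job 2 (finishes hour 8), job 4 can start at hour 8 and finishes at hour 11.
After job 2 (finishes hour 8), job 3 can start at hour 8 and finishes at hour 15.
Job 5 cannot start until job 3 (finishes hour 15, plus 2-hour gap → hour 17); job 2 (finishes hour 8); job 4 (finishes hour 11, plus 2-hour gap → hour 13). The controlling bound is hour 17, so job 5 finishes at 17 + 4 = hour 21.
Job 1 waits on job 5 (finishes hour 21); job 2 (finishes hour 8). The latest of these is hour 21, which is the earliest job 1 can start.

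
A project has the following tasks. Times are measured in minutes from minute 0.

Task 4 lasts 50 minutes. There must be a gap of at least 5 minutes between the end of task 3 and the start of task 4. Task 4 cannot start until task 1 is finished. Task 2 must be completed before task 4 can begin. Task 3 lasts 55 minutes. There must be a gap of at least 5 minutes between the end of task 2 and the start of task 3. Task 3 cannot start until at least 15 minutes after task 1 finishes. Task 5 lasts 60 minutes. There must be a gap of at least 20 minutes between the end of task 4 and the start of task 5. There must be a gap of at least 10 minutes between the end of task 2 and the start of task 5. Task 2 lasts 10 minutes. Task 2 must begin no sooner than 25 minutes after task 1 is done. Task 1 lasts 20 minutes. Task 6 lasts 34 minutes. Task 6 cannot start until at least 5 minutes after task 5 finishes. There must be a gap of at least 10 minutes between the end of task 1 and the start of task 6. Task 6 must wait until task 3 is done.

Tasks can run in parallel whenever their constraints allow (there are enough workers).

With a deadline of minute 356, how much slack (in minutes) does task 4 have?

Nothing blocks task 1, so it runs from minute 0 to minute 20.
Task 2 waits on task 1 (finishes minute 20, plus 25-minute gap → minute 45), so it starts at minute 45 and finishes at 45 + 10 = minute 55.
For task 3: task 2 (finishes minute 55, plus 5-minute gap → minute 60); task 1 (finishes minute 20, plus 15-minute gap → minute 35). Taking the maximum gives a start of minute 60, and it finishes at 60 + 55 = minute 115.
Task 4 cannot start until task 3 (finishes minute 115, plus 5-minute gap → minute 120); task 1 (finishes minute 20); task 2 (finishes minute 55). The controlling bound is minute 120, so task 4 finishes at 120 + 50 = minute 170.

Working backward from the deadline:
Task 6 has no dependents, so it just needs to finish by minute 356. Starting by 356 − 34 = minute 322 achieves that.
Task 5 has to be done before task 6 (must start by minute 322, minus 5-minute gap → minute 317). That means finishing by minute 317, i.e. starting by 317 − 60 = minute 257.
Task 4 must finish before task 5 (must start by minute 257, minus 20-minute gap → minute 237). With a 50-minute duration, task 4 must start by 237 − 50 = minute 187.
So task 4 can start as early as minute 120 and as late as minute 187, giving 187 − 120 = 67 minutes of slack.

67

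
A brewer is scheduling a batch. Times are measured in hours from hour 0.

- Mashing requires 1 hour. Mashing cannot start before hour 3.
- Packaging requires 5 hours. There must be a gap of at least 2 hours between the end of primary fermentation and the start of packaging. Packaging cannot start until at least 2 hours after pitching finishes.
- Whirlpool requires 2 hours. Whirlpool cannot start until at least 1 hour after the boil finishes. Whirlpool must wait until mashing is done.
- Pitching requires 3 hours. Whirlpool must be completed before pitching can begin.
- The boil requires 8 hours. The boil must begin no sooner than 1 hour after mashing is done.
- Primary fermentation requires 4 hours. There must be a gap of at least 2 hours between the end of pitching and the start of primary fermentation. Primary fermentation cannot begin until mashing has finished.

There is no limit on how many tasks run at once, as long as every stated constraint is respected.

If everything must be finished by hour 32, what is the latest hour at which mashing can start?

Nothing follows packaging; the deadline of hour 32 is its only limit. It must start by 32 − 5 = hour 27.
Since packaging (must start by hour 27, minus 2-hour gap → hour 25) depends on it, primary fermentation must finish by hour 25. Backing off its 4-hour duration gives a latest start of hour 21.
Pitching feeds primary fermentation (must start by hour 21, minus 2-hour gap → hour 19); packaging (must start by hour 27, minus 2-hour gap → hour 25). Taking the minimum, pitching must finish by hour 19 and start by 19 − 3 = hour 16.
Whirlpool feeds into pitching (must start by hour 16); so whirlpool must finish by hour 16 and therefore start by hour 14.
Since whirlpool (must start by hour 14, minus 1-hour gap → hour 13) depends on it, the boil must finish by hour 13. Backing off its 8-hour duration gives a latest start of hour 5.
Mashing must finish in time for the boil (must start by hour 5, minus 1-hour gap → hour 4); whirlpool (must start by hour 14); primary fermentation (must start by hour 21). The tightest is hour 4, so mashing must start by 4 − 1 = hour 3.

3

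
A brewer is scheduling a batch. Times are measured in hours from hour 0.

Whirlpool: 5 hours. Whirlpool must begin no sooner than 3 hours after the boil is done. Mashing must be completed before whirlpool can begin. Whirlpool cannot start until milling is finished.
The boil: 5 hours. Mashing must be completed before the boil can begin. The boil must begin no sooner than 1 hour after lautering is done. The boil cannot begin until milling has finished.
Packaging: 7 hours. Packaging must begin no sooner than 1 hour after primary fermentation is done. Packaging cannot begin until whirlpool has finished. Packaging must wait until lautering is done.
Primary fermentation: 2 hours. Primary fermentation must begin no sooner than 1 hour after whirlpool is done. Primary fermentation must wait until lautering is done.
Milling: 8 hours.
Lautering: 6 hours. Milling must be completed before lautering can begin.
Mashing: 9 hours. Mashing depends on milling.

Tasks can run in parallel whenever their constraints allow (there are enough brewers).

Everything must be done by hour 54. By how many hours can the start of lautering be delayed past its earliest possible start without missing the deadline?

Milling can start immediately at hour 0; it finishes at hour 8.
Lautering cannot begin until milling (finishes hour 8). It runs from hour 8 to 8 + 6 = hour 14.

Working backward from the deadline:
To finish by hour 54, packaging (duration 7) must start no later than hour 47.
Primary fermentation feeds into packaging (must start by hour 47, minus 1-hour gap → hour 46); so primary fermentation must finish by hour 46 and therefore start by hour 44.
Whirlpool has several dependents: primary fermentation (must start by hour 44, minus 1-hour gap → hour 43); packaging (must start by hour 47). The earliest of those limits is hour 43, so whirlpool must start by 43 − 5 = hour 38.
The boil has to be done before whirlpool (must start by hour 38, minus 3-hour gap → hour 35). That means finishing by hour 35, i.e. starting by 35 − 5 = hour 30.
For lautering: the boil (must start by hour 30, minus 1-hour gap → hour 29); primary fermentation (must start by hour 44); packaging (must start by hour 47). The most restrictive is hour 29; with a 6-hour duration, lautering must start by hour 23.
So lautering can start as early as hour 8 and as late as hour 23, giving 23 − 8 = 15 hours of slack.

15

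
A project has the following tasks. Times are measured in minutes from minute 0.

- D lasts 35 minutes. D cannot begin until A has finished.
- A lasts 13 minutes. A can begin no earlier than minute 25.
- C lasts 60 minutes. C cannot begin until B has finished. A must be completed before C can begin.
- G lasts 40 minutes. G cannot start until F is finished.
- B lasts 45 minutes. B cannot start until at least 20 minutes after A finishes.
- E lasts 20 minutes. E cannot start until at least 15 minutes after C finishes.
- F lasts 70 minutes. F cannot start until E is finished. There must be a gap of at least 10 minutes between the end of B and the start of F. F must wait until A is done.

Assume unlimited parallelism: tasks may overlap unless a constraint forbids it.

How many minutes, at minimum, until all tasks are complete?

A waits on its own release at minute 25, so it starts at minute 25 and finishes at 25 + 13 = minute 38.
After A (finishes minute 38), D can start at minute 38 and finishes at minute 73.
B cannot begin until A (finishes minute 38, plus 20-minute gap → minute 58). It runs from minute 58 to 58 + 45 = minute 103.
C needs all of B (finishes minute 103); A (finishes minute 38). That puts its earliest start at minute 103; it finishes at 103 + 60 = minute 163.
After C (finishes minute 163, plus 15-minute gap → minute 178), E can start at minute 178 and finishes at minute 198.
F needs all of E (finishes minute 198); B (finishes minute 103, plus 10-minute gap → minute 113); A (finishes minute 38). That puts its earliest start at minute 198; it finishes at 198 + 70 = minute 268.
After F (finishes minute 268), G can start at minute 268 and finishes at minute 308.
All tasks are finished once the last one completes. Finish times: A at 38, B at 103, C at 163, D at 73, E at 198, F at 268, G at 308. The latest is minute 308.

308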